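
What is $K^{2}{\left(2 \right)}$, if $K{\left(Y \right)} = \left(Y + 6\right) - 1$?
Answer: $49$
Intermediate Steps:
$K{\left(Y \right)} = 5 + Y$ ($K{\left(Y \right)} = \left(6 + Y\right) - 1 = 5 + Y$)
$K^{2}{\left(2 \right)} = \left(5 + 2\right)^{2} = 7^{2} = 49$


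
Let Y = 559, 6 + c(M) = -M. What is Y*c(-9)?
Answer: 1677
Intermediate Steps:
c(M) = -6 - M
Y*c(-9) = 559*(-6 - 1*(-9)) = 559*(-6 + 9) = 559*3 = 1677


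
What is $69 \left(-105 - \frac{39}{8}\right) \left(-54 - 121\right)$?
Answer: $\frac{10613925}{8} \approx 1.3267 \cdot 10^{6}$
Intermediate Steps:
$69 \left(-105 - \frac{39}{8}\right) \left(-54 - 121\right) = 69 \left(-105 - \frac{39}{8}\right) \left(-175\right) = 69 \left(\left(- \frac{879}{8}\right) \left(-175\right)\right) = 69 \cdot \frac{153825}{8} = \frac{10613925}{8}$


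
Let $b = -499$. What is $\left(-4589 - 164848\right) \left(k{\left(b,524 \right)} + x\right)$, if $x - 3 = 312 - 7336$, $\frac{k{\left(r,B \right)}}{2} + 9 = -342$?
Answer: $1308561951$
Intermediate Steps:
$k{\left(r,B \right)} = -702$ ($k{\left(r,B \right)} = -18 + 2 \left(-342\right) = -18 - 684 = -702$)
$x = -7021$ ($x = 3 + \left(312 - 7336\right) = 3 - 7024 = -7021$)
$\left(-4589 - 164848\right) \left(k{\left(b,524 \right)} + x\right) = \left(-4589 - 164848\right) \left(-702 - 7021\right) = \left(-169437\right) \left(-7723\right) = 1308561951$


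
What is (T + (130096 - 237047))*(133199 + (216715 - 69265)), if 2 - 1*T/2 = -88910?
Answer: 19890436577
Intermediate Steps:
T = 177824 (T = 4 - 2*(-88910) = 4 + 177820 = 177824)
(T + (130096 - 237047))*(133199 + (216715 - 69265)) = (177824 + (130096 - 237047))*(133199 + (216715 - 69265)) = (177824 - 106951)*(133199 + 147450) = 70873*280649 = 19890436577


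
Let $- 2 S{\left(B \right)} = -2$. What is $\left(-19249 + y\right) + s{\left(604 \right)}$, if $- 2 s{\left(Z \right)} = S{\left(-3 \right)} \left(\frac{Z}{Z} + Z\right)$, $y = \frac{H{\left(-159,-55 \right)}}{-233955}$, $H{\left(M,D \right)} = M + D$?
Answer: $- \frac{9148341937}{467910} \approx -19552.0$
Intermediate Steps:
$S{\left(B \right)} = 1$ ($S{\left(B \right)} = \left(- \frac{1}{2}\right) \left(-2\right) = 1$)
$H{\left(M,D \right)} = D + M$
$y = \frac{214}{233955}$ ($y = \frac{-55 - 159}{-233955} = \left(-214\right) \left(- \frac{1}{233955}\right) = \frac{214}{233955} \approx 0.00091471$)
$s{\left(Z \right)} = - \frac{1}{2} - \frac{Z}{2}$ ($s{\left(Z \right)} = - \frac{1 \left(\frac{Z}{Z} + Z\right)}{2} = - \frac{1 \left(1 + Z\right)}{2} = - \frac{1 + Z}{2} = - \frac{1}{2} - \frac{Z}{2}$)
$\left(-19249 + y\right) + s{\left(604 \right)} = \left(-19249 + \frac{214}{233955}\right) - \frac{605}{2} = - \frac{4503399581}{233955} - \frac{605}{2} = - \frac{9148341937}{467910}$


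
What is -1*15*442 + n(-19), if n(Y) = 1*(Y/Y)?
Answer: -6629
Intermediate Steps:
n(Y) = 1 (n(Y) = 1*1 = 1)
-1*15*442 + n(-19) = -1*15*442 + 1 = -15*442 + 1 = -6630 + 1 = -6629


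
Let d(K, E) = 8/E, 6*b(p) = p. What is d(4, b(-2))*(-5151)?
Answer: 123624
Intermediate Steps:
b(p) = p/6
d(4, b(-2))*(-5151) = (8/(((⅙)*(-2))))*(-5151) = (8/(-⅓))*(-5151) = (8*(-3))*(-5151) = -24*(-5151) = 123624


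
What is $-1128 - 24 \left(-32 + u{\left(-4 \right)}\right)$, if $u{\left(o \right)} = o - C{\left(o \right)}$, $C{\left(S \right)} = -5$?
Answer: $-384$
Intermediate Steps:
$u{\left(o \right)} = 5 + o$ ($u{\left(o \right)} = o - -5 = o + 5 = 5 + o$)
$-1128 - 24 \left(-32 + u{\left(-4 \right)}\right) = -1128 - 24 \left(-32 + \left(5 - 4\right)\right) = -1128 - 24 \left(-32 + 1\right) = -1128 - 24 \left(-31\right) = -1128 - -744 = -1128 + 744 = -384$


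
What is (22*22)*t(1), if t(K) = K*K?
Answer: 484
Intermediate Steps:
t(K) = K²
(22*22)*t(1) = (22*22)*1² = 484*1 = 484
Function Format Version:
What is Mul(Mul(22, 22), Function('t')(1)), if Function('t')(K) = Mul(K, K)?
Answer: 484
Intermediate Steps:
Function('t')(K) = Pow(K, 2)
Mul(Mul(22, 22), Function('t')(1)) = Mul(Mul(22, 22), Pow(1, 2)) = Mul(484, 1) = 484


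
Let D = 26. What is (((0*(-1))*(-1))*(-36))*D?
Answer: 0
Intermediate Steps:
(((0*(-1))*(-1))*(-36))*D = (((0*(-1))*(-1))*(-36))*26 = ((0*(-1))*(-36))*26 = (0*(-36))*26 = 0*26 = 0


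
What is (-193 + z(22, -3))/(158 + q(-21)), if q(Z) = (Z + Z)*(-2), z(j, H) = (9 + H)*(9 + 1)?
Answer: -133/242 ≈ -0.54959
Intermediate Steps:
z(j, H) = 90 + 10*H (z(j, H) = (9 + H)*10 = 90 + 10*H)
q(Z) = -4*Z (q(Z) = (2*Z)*(-2) = -4*Z)
(-193 + z(22, -3))/(158 + q(-21)) = (-193 + (90 + 10*(-3)))/(158 - 4*(-21)) = (-193 + (90 - 30))/(158 + 84) = (-193 + 60)/242 = -133*1/242 = -133/242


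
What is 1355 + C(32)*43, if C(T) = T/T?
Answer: 1398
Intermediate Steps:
C(T) = 1
1355 + C(32)*43 = 1355 + 1*43 = 1355 + 43 = 1398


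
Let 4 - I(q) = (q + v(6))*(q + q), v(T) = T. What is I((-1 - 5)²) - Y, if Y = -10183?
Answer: 7163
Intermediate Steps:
I(q) = 4 - 2*q*(6 + q) (I(q) = 4 - (q + 6)*(q + q) = 4 - (6 + q)*2*q = 4 - 2*q*(6 + q))
I((-1 - 5)²) - Y = (4 - 12*(-1 - 5)² - 2*(-1 - 5)⁴) - 1*(-10183) = (4 - 12*(-6)² - 2*((-6)²)²) + 10183 = (4 - 12*36 - 2*36²) + 10183 = (4 - 432 - 2*1296) + 10183 = (4 - 432 - 2592) + 10183 = -3020 + 10183 = 7163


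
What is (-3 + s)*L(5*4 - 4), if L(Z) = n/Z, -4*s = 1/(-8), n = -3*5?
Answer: 1425/512 ≈ 2.7832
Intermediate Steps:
n = -15
s = 1/32 (s = -1/4/(-8) = -1/4*(-1/8) = 1/32 ≈ 0.031250)
L(Z) = -15/Z
(-3 + s)*L(5*4 - 4) = (-3 + 1/32)*(-15/(5*4 - 4)) = -(-1425)/(32*(20 - 4)) = -(-1425)/(32*16) = -95/32*(-15/16) = 1425/512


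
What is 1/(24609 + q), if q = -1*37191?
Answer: -1/12582 ≈ -7.9479e-5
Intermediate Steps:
q = -37191
1/(24609 + q) = 1/(24609 - 37191) = 1/(-12582) = -1/12582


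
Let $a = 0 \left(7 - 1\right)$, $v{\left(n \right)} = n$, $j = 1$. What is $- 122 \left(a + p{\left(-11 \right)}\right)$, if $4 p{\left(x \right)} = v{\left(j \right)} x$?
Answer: $\frac{671}{2} \approx 335.5$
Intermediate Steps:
$p{\left(x \right)} = \frac{x}{4}$ ($p{\left(x \right)} = \frac{1 x}{4} = \frac{x}{4}$)
$a = 0$ ($a = 0 \cdot 6 = 0$)
$- 122 \left(a + p{\left(-11 \right)}\right) = - 122 \left(0 + \frac{1}{4} \left(-11\right)\right) = - 122 \left(0 - \frac{11}{4}\right) = \left(-122\right) \left(- \frac{11}{4}\right) = \frac{671}{2}$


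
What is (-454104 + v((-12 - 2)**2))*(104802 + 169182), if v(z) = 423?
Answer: -124301335104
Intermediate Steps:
(-454104 + v((-12 - 2)**2))*(104802 + 169182) = (-454104 + 423)*(104802 + 169182) = -453681*273984 = -124301335104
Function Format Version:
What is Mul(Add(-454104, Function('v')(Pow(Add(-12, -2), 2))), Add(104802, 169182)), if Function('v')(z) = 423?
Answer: -124301335104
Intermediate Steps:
Mul(Add(-454104, Function('v')(Pow(Add(-12, -2), 2))), Add(104802, 169182)) = Mul(Add(-454104, 423), Add(104802, 169182)) = Mul(-453681, 273984) = -124301335104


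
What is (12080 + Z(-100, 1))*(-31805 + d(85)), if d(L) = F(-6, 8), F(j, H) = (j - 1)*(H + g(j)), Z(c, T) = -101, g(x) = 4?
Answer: -381998331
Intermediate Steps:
F(j, H) = (-1 + j)*(4 + H) (F(j, H) = (j - 1)*(H + 4) = (-1 + j)*(4 + H))
d(L) = -84 (d(L) = -4 - 1*8 + 4*(-6) + 8*(-6) = -4 - 8 - 24 - 48 = -84)
(12080 + Z(-100, 1))*(-31805 + d(85)) = (12080 - 101)*(-31805 - 84) = 11979*(-31889) = -381998331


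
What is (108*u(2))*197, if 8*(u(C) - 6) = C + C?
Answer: 138294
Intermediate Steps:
u(C) = 6 + C/4 (u(C) = 6 + (C + C)/8 = 6 + (2*C)/8 = 6 + C/4)
(108*u(2))*197 = (108*(6 + (¼)*2))*197 = (108*(6 + ½))*197 = (108*(13/2))*197 = 702*197 = 138294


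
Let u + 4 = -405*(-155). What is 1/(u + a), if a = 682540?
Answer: 1/745311 ≈ 1.3417e-6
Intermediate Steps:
u = 62771 (u = -4 - 405*(-155) = -4 + 62775 = 62771)
1/(u + a) = 1/(62771 + 682540) = 1/745311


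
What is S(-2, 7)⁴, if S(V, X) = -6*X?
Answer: 3111696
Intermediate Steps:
S(-2, 7)⁴ = (-6*7)⁴ = (-42)⁴ = 3111696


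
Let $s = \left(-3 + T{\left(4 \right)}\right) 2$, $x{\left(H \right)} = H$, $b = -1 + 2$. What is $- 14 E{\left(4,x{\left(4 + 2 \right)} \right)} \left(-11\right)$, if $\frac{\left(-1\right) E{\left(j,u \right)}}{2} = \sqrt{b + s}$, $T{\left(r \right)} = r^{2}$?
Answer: $- 924 \sqrt{3} \approx -1600.4$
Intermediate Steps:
$b = 1$
$s = 26$ ($s = \left(-3 + 4^{2}\right) 2 = \left(-3 + 16\right) 2 = 13 \cdot 2 = 26$)
$E{\left(j,u \right)} = - 6 \sqrt{3}$ ($E{\left(j,u \right)} = - 2 \sqrt{1 + 26} = - 2 \sqrt{27} = - 2 \cdot 3 \sqrt{3} = - 6 \sqrt{3}$)
$- 14 E{\left(4,x{\left(4 + 2 \right)} \right)} \left(-11\right) = - 14 \left(- 6 \sqrt{3}\right) \left(-11\right) = 84 \sqrt{3} \left(-11\right) = - 924 \sqrt{3}$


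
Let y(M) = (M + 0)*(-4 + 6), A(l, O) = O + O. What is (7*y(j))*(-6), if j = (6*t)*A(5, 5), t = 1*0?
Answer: 0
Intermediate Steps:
t = 0
A(l, O) = 2*O
j = 0 (j = (6*0)*(2*5) = 0*10 = 0)
y(M) = 2*M (y(M) = M*2 = 2*M)
(7*y(j))*(-6) = (7*(2*0))*(-6) = (7*0)*(-6) = 0*(-6) = 0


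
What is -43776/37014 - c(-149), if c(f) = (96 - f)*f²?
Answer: -33554709701/6169 ≈ -5.4392e+6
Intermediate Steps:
c(f) = f²*(96 - f)
-43776/37014 - c(-149) = -43776/37014 - (-149)²*(96 - 1*(-149)) = -43776*1/37014 - 22201*(96 + 149) = -7296/6169 - 22201*245 = -7296/6169 - 1*5439245 = -7296/6169 - 5439245 = -33554709701/6169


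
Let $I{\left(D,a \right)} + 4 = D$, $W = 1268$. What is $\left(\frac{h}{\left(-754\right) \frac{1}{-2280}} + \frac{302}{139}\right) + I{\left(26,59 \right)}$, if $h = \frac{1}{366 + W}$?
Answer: $\frac{54473130}{2253329} \approx 24.174$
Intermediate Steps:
$I{\left(D,a \right)} = -4 + D$
$h = \frac{1}{1634}$ ($h = \frac{1}{366 + 1268} = \frac{1}{1634} \approx 0.000612$)
$\left(\frac{h}{\left(-754\right) \frac{1}{-2280}} + \frac{302}{139}\right) + I{\left(26,59 \right)} = \left(\frac{1}{1634 \left(- \frac{754}{-2280}\right)} + \frac{302}{139}\right) + \left(-4 + 26\right) = \left(\frac{1}{1634 \left(\left(-754\right) \left(- \frac{1}{2280}\right)\right)} + 302 \cdot \frac{1}{139}\right) + 22 = \left(\frac{1}{1634 \cdot \frac{377}{1140}} + \frac{302}{139}\right) + 22 = \left(\frac{1}{1634} \cdot \frac{1140}{377} + \frac{302}{139}\right) + 22 = \left(\frac{30}{16211} + \frac{302}{139}\right) + 22 = \frac{4899892}{2253329} + 22 = \frac{54473130}{2253329}$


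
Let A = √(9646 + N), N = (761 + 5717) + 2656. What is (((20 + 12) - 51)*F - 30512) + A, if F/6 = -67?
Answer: -22874 + 2*√4695 ≈ -22737.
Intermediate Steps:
F = -402 (F = 6*(-67) = -402)
N = 9134 (N = 6478 + 2656 = 9134)
A = 2*√4695 (A = √(9646 + 9134) = √18780 = 2*√4695 ≈ 137.04)
(((20 + 12) - 51)*F - 30512) + A = (((20 + 12) - 51)*(-402) - 30512) + 2*√4695 = ((32 - 51)*(-402) - 30512) + 2*√4695 = (-19*(-402) - 30512) + 2*√4695 = (7638 - 30512) + 2*√4695 = -22874 + 2*√4695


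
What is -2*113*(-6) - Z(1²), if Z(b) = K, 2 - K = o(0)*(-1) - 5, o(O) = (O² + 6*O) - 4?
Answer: 1353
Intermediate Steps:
o(O) = -4 + O² + 6*O
K = 3 (K = 2 - ((-4 + 0² + 6*0)*(-1) - 5) = 2 - ((-4 + 0 + 0)*(-1) - 5) = 2 - (-4*(-1) - 5) = 2 - (4 - 5) = 2 - 1*(-1) = 2 + 1 = 3)
Z(b) = 3
-2*113*(-6) - Z(1²) = -2*113*(-6) - 1*3 = -226*(-6) - 3 = 1356 - 3 = 1353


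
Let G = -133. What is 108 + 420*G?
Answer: -55752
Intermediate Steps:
108 + 420*G = 108 + 420*(-133) = 108 - 55860 = -55752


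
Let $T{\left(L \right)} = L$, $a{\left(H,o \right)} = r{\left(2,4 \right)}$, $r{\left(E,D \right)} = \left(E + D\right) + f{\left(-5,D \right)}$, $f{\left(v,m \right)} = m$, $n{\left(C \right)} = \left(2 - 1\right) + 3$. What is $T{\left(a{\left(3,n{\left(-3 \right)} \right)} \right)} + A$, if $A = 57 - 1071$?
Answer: $-1004$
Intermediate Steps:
$n{\left(C \right)} = 4$ ($n{\left(C \right)} = 1 + 3 = 4$)
$r{\left(E,D \right)} = E + 2 D$ ($r{\left(E,D \right)} = \left(E + D\right) + D = \left(D + E\right) + D = E + 2 D$)
$a{\left(H,o \right)} = 10$ ($a{\left(H,o \right)} = 2 + 2 \cdot 4 = 2 + 8 = 10$)
$A = -1014$ ($A = 57 - 1071 = -1014$)
$T{\left(a{\left(3,n{\left(-3 \right)} \right)} \right)} + A = 10 - 1014 = -1004$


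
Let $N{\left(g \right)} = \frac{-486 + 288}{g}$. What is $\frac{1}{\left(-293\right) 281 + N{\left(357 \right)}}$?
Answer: $- \frac{119}{9797693} \approx -1.2146 \cdot 10^{-5}$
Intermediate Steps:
$N{\left(g \right)} = - \frac{198}{g}$
$\frac{1}{\left(-293\right) 281 + N{\left(357 \right)}} = \frac{1}{\left(-293\right) 281 - \frac{198}{357}} = \frac{1}{-82333 - \frac{66}{119}} = \frac{1}{- \frac{9797693}{119}} = - \frac{119}{9797693}$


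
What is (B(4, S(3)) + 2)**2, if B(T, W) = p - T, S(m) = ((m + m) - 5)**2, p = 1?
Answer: 1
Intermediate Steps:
S(m) = (-5 + 2*m)**2 (S(m) = (2*m - 5)**2 = (-5 + 2*m)**2)
B(T, W) = 1 - T
(B(4, S(3)) + 2)**2 = ((1 - 1*4) + 2)**2 = ((1 - 4) + 2)**2 = (-3 + 2)**2 = (-1)**2 = 1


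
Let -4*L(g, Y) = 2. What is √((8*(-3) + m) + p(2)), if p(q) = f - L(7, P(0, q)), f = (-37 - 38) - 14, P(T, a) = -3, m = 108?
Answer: 3*I*√2/2 ≈ 2.1213*I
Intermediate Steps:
L(g, Y) = -½ (L(g, Y) = -¼*2 = -½)
f = -89 (f = -75 - 14 = -89)
p(q) = -177/2 (p(q) = -89 - 1*(-½) = -89 + ½ = -177/2)
√((8*(-3) + m) + p(2)) = √((8*(-3) + 108) - 177/2) = √((-24 + 108) - 177/2) = √(84 - 177/2) = √(-9/2) = 3*I*√2/2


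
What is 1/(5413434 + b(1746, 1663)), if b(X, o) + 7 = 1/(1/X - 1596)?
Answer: 2786615/15085136877859 ≈ 1.8473e-7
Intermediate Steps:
b(X, o) = -7 + 1/(-1596 + 1/X) (b(X, o) = -7 + 1/(1/X - 1596) = -7 + 1/(-1596 + 1/X))
1/(5413434 + b(1746, 1663)) = 1/(5413434 + (7 - 11173*1746)/(-1 + 1596*1746)) = 1/(5413434 + (7 - 19508058)/(-1 + 2786616)) = 1/(5413434 - 19508051/2786615) = 1/(15085136877859/2786615) = 2786615/15085136877859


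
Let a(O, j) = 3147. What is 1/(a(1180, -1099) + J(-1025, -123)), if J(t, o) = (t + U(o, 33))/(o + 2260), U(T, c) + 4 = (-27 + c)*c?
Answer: 2137/6724308 ≈ 0.00031780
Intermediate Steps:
U(T, c) = -4 + c*(-27 + c) (U(T, c) = -4 + (-27 + c)*c = -4 + c*(-27 + c))
J(t, o) = (194 + t)/(2260 + o) (J(t, o) = (t + (-4 + 33² - 27*33))/(o + 2260) = (t + (-4 + 1089 - 891))/(2260 + o) = (t + 194)/(2260 + o) = (194 + t)/(2260 + o))
1/(a(1180, -1099) + J(-1025, -123)) = 1/(3147 + (194 - 1025)/(2260 - 123)) = 1/(3147 - 831/2137) = 1/(6724308/2137) = 2137/6724308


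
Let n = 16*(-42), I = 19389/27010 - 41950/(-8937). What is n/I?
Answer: -162212984640/1306348993 ≈ -124.17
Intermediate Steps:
I = 1306348993/241388370 (I = 19389*(1/27010) - 41950*(-1/8937) = 19389/27010 + 41950/8937 = 1306348993/241388370 ≈ 5.4118)
n = -672
n/I = -672/1306348993/241388370 = -672*241388370/1306348993 = -162212984640/1306348993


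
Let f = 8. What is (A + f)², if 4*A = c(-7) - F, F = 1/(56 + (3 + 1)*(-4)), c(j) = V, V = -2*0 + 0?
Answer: 1635841/25600 ≈ 63.900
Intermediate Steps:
V = 0 (V = 0 + 0 = 0)
c(j) = 0
F = 1/40 (F = 1/(56 + 4*(-4)) = 1/(56 - 16) = 1/40 ≈ 0.025000)
A = -1/160 (A = (0 - 1*1/40)/4 = (0 - 1/40)/4 = (¼)*(-1/40) = -1/160 ≈ -0.0062500)
(A + f)² = (-1/160 + 8)² = (1279/160)² = 1635841/25600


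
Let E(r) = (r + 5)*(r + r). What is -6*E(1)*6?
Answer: -432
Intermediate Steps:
E(r) = 2*r*(5 + r) (E(r) = (5 + r)*(2*r) = 2*r*(5 + r))
-6*E(1)*6 = -12*(5 + 1)*6 = -12*6*6 = -6*12*6 = -72*6 = -432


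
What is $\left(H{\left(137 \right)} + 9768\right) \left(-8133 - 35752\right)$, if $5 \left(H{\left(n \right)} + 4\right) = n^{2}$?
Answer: $-593228653$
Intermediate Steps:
$H{\left(n \right)} = -4 + \frac{n^{2}}{5}$
$\left(H{\left(137 \right)} + 9768\right) \left(-8133 - 35752\right) = \left(\left(-4 + \frac{137^{2}}{5}\right) + 9768\right) \left(-8133 - 35752\right) = \left(\left(-4 + \frac{1}{5} \cdot 18769\right) + 9768\right) \left(-43885\right) = \left(\left(-4 + \frac{18769}{5}\right) + 9768\right) \left(-43885\right) = \left(\frac{18749}{5} + 9768\right) \left(-43885\right) = \frac{67589}{5} \left(-43885\right) = -593228653$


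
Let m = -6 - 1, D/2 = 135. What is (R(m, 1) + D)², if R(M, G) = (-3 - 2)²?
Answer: 87025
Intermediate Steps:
D = 270 (D = 2*135 = 270)
m = -7
R(M, G) = 25 (R(M, G) = (-5)² = 25)
(R(m, 1) + D)² = (25 + 270)² = 295² = 87025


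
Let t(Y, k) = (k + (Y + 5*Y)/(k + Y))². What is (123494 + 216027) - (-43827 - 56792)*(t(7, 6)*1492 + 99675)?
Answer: 3856771071674/169 ≈ 2.2821e+10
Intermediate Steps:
t(Y, k) = (k + 6*Y/(Y + k))² (t(Y, k) = (k + (6*Y)/(Y + k))² = (k + 6*Y/(Y + k))²)
(123494 + 216027) - (-43827 - 56792)*(t(7, 6)*1492 + 99675) = (123494 + 216027) - (-43827 - 56792)*(((6² + 6*7 + 7*6)²/(7 + 6)²)*1492 + 99675) = 339521 - (-100619)*(((36 + 42 + 42)²/13²)*1492 + 99675) = 339521 - (-100619)*(((1/169)*120²)*1492 + 99675) = 339521 - (-100619)*(((1/169)*14400)*1492 + 99675) = 339521 - (-100619)*((14400/169)*1492 + 99675) = 339521 - (-100619)*(21484800/169 + 99675) = 339521 - (-100619)*38329875/169 = 339521 - 1*(-3856713692625/169) = 339521 + 3856713692625/169 = 3856771071674/169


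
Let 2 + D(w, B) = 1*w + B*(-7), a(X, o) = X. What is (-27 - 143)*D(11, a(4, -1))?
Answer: 3230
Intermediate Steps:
D(w, B) = -2 + w - 7*B (D(w, B) = -2 + (1*w + B*(-7)) = -2 + (w - 7*B) = -2 + w - 7*B)
(-27 - 143)*D(11, a(4, -1)) = (-27 - 143)*(-2 + 11 - 7*4) = -170*(-2 + 11 - 28) = -170*(-19) = 3230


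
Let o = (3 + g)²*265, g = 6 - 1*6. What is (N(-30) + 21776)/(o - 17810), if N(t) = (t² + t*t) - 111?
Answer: -4693/3085 ≈ -1.5212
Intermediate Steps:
g = 0 (g = 6 - 6 = 0)
N(t) = -111 + 2*t² (N(t) = (t² + t²) - 111 = 2*t² - 111 = -111 + 2*t²)
o = 2385 (o = (3 + 0)²*265 = 3²*265 = 9*265 = 2385)
(N(-30) + 21776)/(o - 17810) = ((-111 + 2*(-30)²) + 21776)/(2385 - 17810) = ((-111 + 2*900) + 21776)/(-15425) = ((-111 + 1800) + 21776)*(-1/15425) = (1689 + 21776)*(-1/15425) = 23465*(-1/15425) = -4693/3085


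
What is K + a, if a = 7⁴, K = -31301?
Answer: -28900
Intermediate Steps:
a = 2401
K + a = -31301 + 2401 = -28900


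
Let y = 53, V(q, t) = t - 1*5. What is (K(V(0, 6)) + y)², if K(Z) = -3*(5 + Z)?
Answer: 1225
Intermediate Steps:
V(q, t) = -5 + t (V(q, t) = t - 5 = -5 + t)
K(Z) = -15 - 3*Z
(K(V(0, 6)) + y)² = ((-15 - 3*(-5 + 6)) + 53)² = ((-15 - 3*1) + 53)² = ((-15 - 3) + 53)² = (-18 + 53)² = 35² = 1225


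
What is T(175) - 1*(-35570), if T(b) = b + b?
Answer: 35920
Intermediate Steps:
T(b) = 2*b
T(175) - 1*(-35570) = 2*175 - 1*(-35570) = 350 + 35570 = 35920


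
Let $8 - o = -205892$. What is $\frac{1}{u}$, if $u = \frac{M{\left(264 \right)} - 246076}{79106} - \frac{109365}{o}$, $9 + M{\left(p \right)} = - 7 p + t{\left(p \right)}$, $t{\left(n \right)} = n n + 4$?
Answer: $- \frac{1628792540}{4534960239} \approx -0.35916$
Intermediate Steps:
$t{\left(n \right)} = 4 + n^{2}$ ($t{\left(n \right)} = n^{2} + 4 = 4 + n^{2}$)
$o = 205900$ ($o = 8 - -205892 = 8 + 205892 = 205900$)
$M{\left(p \right)} = -5 + p^{2} - 7 p$ ($M{\left(p \right)} = -9 - \left(-4 - p^{2} + 7 p\right) = -9 + \left(4 + p^{2} - 7 p\right) = -5 + p^{2} - 7 p$)
$u = - \frac{4534960239}{1628792540}$ ($u = \frac{\left(-5 + 264^{2} - 1848\right) - 246076}{79106} - \frac{109365}{205900} = \left(\left(-5 + 69696 - 1848\right) - 246076\right) \frac{1}{79106} - \frac{21873}{41180} = \left(67843 - 246076\right) \frac{1}{79106} - \frac{21873}{41180} = \left(-178233\right) \frac{1}{79106} - \frac{21873}{41180} = - \frac{178233}{79106} - \frac{21873}{41180} = - \frac{4534960239}{1628792540} \approx -2.7842$)
$\frac{1}{u} = \frac{1}{- \frac{4534960239}{1628792540}} = - \frac{1628792540}{4534960239}$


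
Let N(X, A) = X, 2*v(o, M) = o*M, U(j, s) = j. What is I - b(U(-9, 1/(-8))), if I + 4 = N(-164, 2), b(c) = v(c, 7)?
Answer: -273/2 ≈ -136.50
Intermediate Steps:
v(o, M) = M*o/2 (v(o, M) = (o*M)/2 = (M*o)/2 = M*o/2)
b(c) = 7*c/2 (b(c) = (1/2)*7*c = 7*c/2)
I = -168 (I = -4 - 164 = -168)
I - b(U(-9, 1/(-8))) = -168 - 7*(-9)/2 = -168 - 1*(-63/2) = -168 + 63/2 = -273/2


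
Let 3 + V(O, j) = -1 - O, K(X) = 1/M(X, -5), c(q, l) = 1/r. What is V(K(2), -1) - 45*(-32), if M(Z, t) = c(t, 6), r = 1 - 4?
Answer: 1439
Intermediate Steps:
r = -3
c(q, l) = -⅓ (c(q, l) = 1/(-3) = -⅓)
M(Z, t) = -⅓
K(X) = -3 (K(X) = 1/(-⅓) = -3)
V(O, j) = -4 - O (V(O, j) = -3 + (-1 - O) = -4 - O)
V(K(2), -1) - 45*(-32) = (-4 - 1*(-3)) - 45*(-32) = (-4 + 3) + 1440 = -1 + 1440 = 1439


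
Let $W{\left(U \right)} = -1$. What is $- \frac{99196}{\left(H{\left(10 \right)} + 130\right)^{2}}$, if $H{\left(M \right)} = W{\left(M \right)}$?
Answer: $- \frac{99196}{16641} \approx -5.9609$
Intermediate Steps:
$H{\left(M \right)} = -1$
$- \frac{99196}{\left(H{\left(10 \right)} + 130\right)^{2}} = - \frac{99196}{\left(-1 + 130\right)^{2}} = - \frac{99196}{129^{2}} = - \frac{99196}{16641}$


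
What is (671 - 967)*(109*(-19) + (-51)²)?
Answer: -156880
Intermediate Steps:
(671 - 967)*(109*(-19) + (-51)²) = -296*(-2071 + 2601) = -296*530 = -156880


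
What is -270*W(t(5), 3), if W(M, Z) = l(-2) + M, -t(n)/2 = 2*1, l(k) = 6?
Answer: -540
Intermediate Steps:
t(n) = -4
W(M, Z) = 6 + M
-270*W(t(5), 3) = -270*(6 - 4) = -270*2 = -540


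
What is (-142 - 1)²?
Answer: 20449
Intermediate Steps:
(-142 - 1)² = (-143)² = 20449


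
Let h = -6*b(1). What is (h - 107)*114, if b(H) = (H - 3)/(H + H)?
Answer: -11514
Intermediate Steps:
b(H) = (-3 + H)/(2*H) (b(H) = (-3 + H)/((2*H)) = (-3 + H)*(1/(2*H)) = (-3 + H)/(2*H))
h = 6 (h = -3*(-3 + 1)/1 = -3*(-2) = -6*(-1) = 6)
(h - 107)*114 = (6 - 107)*114 = -101*114 = -11514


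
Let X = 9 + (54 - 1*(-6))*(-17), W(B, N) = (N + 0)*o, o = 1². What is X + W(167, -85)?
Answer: -1096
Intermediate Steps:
o = 1
W(B, N) = N (W(B, N) = (N + 0)*1 = N*1 = N)
X = -1011 (X = 9 + (54 + 6)*(-17) = 9 + 60*(-17) = 9 - 1020 = -1011)
X + W(167, -85) = -1011 - 85 = -1096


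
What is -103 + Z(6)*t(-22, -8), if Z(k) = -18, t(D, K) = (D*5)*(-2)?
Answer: -4063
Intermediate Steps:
t(D, K) = -10*D (t(D, K) = (5*D)*(-2) = -10*D)
-103 + Z(6)*t(-22, -8) = -103 - (-180)*(-22) = -103 - 18*220 = -103 - 3960 = -4063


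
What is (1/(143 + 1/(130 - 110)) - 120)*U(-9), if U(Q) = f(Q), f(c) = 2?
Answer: -686600/2861 ≈ -239.99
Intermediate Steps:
U(Q) = 2
(1/(143 + 1/(130 - 110)) - 120)*U(-9) = (1/(143 + 1/(130 - 110)) - 120)*2 = (1/(143 + 1/20) - 120)*2 = (1/(2861/20) - 120)*2 = (20/2861 - 120)*2 = -343300/2861*2 = -686600/2861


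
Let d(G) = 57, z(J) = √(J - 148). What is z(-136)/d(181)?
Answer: 2*I*√71/57 ≈ 0.29565*I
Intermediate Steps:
z(J) = √(-148 + J)
z(-136)/d(181) = √(-148 - 136)/57 = √(-284)*(1/57) = (2*I*√71)*(1/57) = 2*I*√71/57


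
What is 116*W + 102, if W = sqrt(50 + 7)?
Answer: 102 + 116*sqrt(57) ≈ 977.78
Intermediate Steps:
W = sqrt(57) ≈ 7.5498
116*W + 102 = 116*sqrt(57) + 102 = 102 + 116*sqrt(57)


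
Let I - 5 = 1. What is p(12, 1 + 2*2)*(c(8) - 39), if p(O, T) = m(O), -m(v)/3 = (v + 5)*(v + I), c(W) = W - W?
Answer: 35802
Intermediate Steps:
c(W) = 0
I = 6 (I = 5 + 1 = 6)
m(v) = -3*(5 + v)*(6 + v) (m(v) = -3*(v + 5)*(v + 6) = -3*(5 + v)*(6 + v))
p(O, T) = -90 - 33*O - 3*O²
p(12, 1 + 2*2)*(c(8) - 39) = (-90 - 33*12 - 3*12²)*(0 - 39) = (-90 - 396 - 3*144)*(-39) = (-90 - 396 - 432)*(-39) = -918*(-39) = 35802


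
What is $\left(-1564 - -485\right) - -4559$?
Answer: $3480$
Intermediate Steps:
$\left(-1564 - -485\right) - -4559 = \left(-1564 + 485\right) + 4559 = -1079 + 4559 = 3480$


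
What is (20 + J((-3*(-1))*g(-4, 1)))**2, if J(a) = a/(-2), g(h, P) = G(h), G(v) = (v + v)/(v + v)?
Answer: 1369/4 ≈ 342.25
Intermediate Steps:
G(v) = 1 (G(v) = (2*v)/((2*v)) = (2*v)*(1/(2*v)) = 1)
g(h, P) = 1
J(a) = -a/2 (J(a) = a*(-1/2) = -a/2)
(20 + J((-3*(-1))*g(-4, 1)))**2 = (20 - (-3*(-1))/2)**2 = (20 - 3/2)**2 = (37/2)**2 = 1369/4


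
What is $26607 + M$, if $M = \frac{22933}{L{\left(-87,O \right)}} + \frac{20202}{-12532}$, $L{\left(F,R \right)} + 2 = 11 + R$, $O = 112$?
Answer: $\frac{1562733143}{58322} \approx 26795.0$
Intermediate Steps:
$L{\left(F,R \right)} = 9 + R$ ($L{\left(F,R \right)} = -2 + \left(11 + R\right) = 9 + R$)
$M = \frac{10959689}{58322}$ ($M = \frac{22933}{9 + 112} + \frac{20202}{-12532} = \frac{22933}{121} + 20202 \left(- \frac{1}{12532}\right) = 22933 \cdot \frac{1}{121} - \frac{777}{482} = \frac{22933}{121} - \frac{777}{482} = \frac{10959689}{58322} \approx 187.92$)
$26607 + M = 26607 + \frac{10959689}{58322} = \frac{1562733143}{58322}$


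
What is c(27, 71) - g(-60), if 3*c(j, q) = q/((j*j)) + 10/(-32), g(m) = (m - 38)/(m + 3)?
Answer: -1190743/664848 ≈ -1.7910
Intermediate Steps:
g(m) = (-38 + m)/(3 + m)
c(j, q) = -5/48 + q/(3*j²) (c(j, q) = (q/((j*j)) + 10/(-32))/3 = (q/(j²) + 10*(-1/32))/3 = (q/j² - 5/16)/3 = (-5/16 + q/j²)/3 = -5/48 + q/(3*j²))
c(27, 71) - g(-60) = (-5/48 + (⅓)*71/27²) - (-38 - 60)/(3 - 60) = (-5/48 + (⅓)*71*(1/729)) - (-98)/(-57) = (-5/48 + 71/2187) - (-1)*(-98)/57 = -2509/34992 - 1*98/57 = -2509/34992 - 98/57 = -1190743/664848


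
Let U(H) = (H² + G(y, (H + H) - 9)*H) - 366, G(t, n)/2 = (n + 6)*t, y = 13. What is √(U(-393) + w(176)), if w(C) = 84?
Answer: √8216169 ≈ 2866.4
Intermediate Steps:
G(t, n) = 2*t*(6 + n) (G(t, n) = 2*((n + 6)*t) = 2*((6 + n)*t) = 2*(t*(6 + n)) = 2*t*(6 + n))
U(H) = -366 + H² + H*(-78 + 52*H) (U(H) = (H² + (2*13*(6 + ((H + H) - 9)))*H) - 366 = (H² + (2*13*(6 + (2*H - 9)))*H) - 366 = (H² + (2*13*(6 + (-9 + 2*H)))*H) - 366 = (H² + (2*13*(-3 + 2*H))*H) - 366 = (H² + (-78 + 52*H)*H) - 366 = (H² + H*(-78 + 52*H)) - 366 = -366 + H² + H*(-78 + 52*H))
√(U(-393) + w(176)) = √((-366 - 78*(-393) + 53*(-393)²) + 84) = √((-366 + 30654 + 53*154449) + 84) = √((-366 + 30654 + 8185797) + 84) = √(8216085 + 84) = √8216169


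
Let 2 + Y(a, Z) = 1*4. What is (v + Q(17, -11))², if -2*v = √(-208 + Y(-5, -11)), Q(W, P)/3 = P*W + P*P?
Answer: (396 + I*√206)²/4 ≈ 39153.0 + 2841.8*I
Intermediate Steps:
Y(a, Z) = 2 (Y(a, Z) = -2 + 1*4 = -2 + 4 = 2)
Q(W, P) = 3*P² + 3*P*W (Q(W, P) = 3*(P*W + P*P) = 3*(P*W + P²) = 3*(P² + P*W) = 3*P² + 3*P*W)
v = -I*√206/2 (v = -√(-208 + 2)/2 = -I*√206/2 ≈ -7.1764*I)
(v + Q(17, -11))² = (-I*√206/2 + 3*(-11)*(-11 + 17))² = (-I*√206/2 + 3*(-11)*6)² = (-I*√206/2 - 198)² = (-198 - I*√206/2)²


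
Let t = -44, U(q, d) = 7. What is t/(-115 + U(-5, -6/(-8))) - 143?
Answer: -3850/27 ≈ -142.59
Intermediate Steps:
t/(-115 + U(-5, -6/(-8))) - 143 = -44/(-115 + 7) - 143 = -44/(-108) - 143 = -44*(-1/108) - 143 = 11/27 - 143 = -3850/27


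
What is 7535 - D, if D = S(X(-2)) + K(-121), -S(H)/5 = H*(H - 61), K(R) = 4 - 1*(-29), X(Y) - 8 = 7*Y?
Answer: 9512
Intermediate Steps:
X(Y) = 8 + 7*Y
K(R) = 33 (K(R) = 4 + 29 = 33)
S(H) = -5*H*(-61 + H) (S(H) = -5*H*(H - 61) = -5*H*(-61 + H))
D = -1977 (D = 5*(8 + 7*(-2))*(61 - (8 + 7*(-2))) + 33 = 5*(8 - 14)*(61 - (8 - 14)) + 33 = 5*(-6)*(61 - 1*(-6)) + 33 = 5*(-6)*(61 + 6) + 33 = 5*(-6)*67 + 33 = -2010 + 33 = -1977)
7535 - D = 7535 - 1*(-1977) = 7535 + 1977 = 9512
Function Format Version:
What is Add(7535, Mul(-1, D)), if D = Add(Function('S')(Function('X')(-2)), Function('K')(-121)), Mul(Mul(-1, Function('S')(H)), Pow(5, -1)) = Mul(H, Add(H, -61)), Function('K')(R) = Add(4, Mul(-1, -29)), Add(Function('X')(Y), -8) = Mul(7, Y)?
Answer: 9512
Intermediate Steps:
Function('X')(Y) = Add(8, Mul(7, Y))
Function('K')(R) = 33 (Function('K')(R) = Add(4, 29) = 33)
Function('S')(H) = Mul(-5, H, Add(-61, H)) (Function('S')(H) = Mul(-5, Mul(H, Add(H, -61))) = Mul(-5, Mul(H, Add(-61, H))) = Mul(-5, H, Add(-61, H)))
D = -1977 (D = Add(Mul(5, Add(8, Mul(7, -2)), Add(61, Mul(-1, Add(8, Mul(7, -2))))), 33) = Add(Mul(5, Add(8, -14), Add(61, Mul(-1, Add(8, -14)))), 33) = Add(Mul(5, -6, Add(61, Mul(-1, -6))), 33) = Add(Mul(5, -6, Add(61, 6)), 33) = Add(Mul(5, -6, 67), 33) = Add(-2010, 33) = -1977)
Add(7535, Mul(-1, D)) = Add(7535, Mul(-1, -1977)) = Add(7535, 1977) = 9512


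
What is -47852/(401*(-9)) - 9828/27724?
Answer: 322794899/25013979 ≈ 12.905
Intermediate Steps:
-47852/(401*(-9)) - 9828/27724 = -47852/(-3609) - 9828*1/27724 = -47852*(-1/3609) - 2457/6931 = 47852/3609 - 2457/6931 = 322794899/25013979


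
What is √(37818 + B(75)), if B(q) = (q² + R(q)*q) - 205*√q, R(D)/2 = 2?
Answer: √(43743 - 1025*√3) ≈ 204.86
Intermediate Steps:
R(D) = 4 (R(D) = 2*2 = 4)
B(q) = q² - 205*√q + 4*q (B(q) = (q² + 4*q) - 205*√q = q² - 205*√q + 4*q)
√(37818 + B(75)) = √(37818 + (75² - 1025*√3 + 4*75)) = √(37818 + (5625 - 1025*√3 + 300)) = √(37818 + (5925 - 1025*√3)) = √(43743 - 1025*√3)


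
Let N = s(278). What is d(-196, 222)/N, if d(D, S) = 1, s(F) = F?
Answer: 1/278 ≈ 0.0035971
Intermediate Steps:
N = 278
d(-196, 222)/N = 1/278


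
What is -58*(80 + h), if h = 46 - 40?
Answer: -4988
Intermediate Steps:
h = 6
-58*(80 + h) = -58*(80 + 6) = -58*86 = -4988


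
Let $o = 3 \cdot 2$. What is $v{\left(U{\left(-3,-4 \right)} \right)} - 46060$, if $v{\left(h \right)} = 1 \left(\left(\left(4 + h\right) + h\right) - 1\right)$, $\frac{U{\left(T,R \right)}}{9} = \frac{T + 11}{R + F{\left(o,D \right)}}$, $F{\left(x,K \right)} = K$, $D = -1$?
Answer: $- \frac{230429}{5} \approx -46086.0$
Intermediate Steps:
$o = 6$
$U{\left(T,R \right)} = \frac{9 \left(11 + T\right)}{-1 + R}$ ($U{\left(T,R \right)} = 9 \frac{T + 11}{R - 1} = 9 \frac{11 + T}{-1 + R} = \frac{9 \left(11 + T\right)}{-1 + R}$)
$v{\left(h \right)} = 3 + 2 h$ ($v{\left(h \right)} = 1 \left(\left(4 + 2 h\right) - 1\right) = 1 \left(3 + 2 h\right) = 3 + 2 h$)
$v{\left(U{\left(-3,-4 \right)} \right)} - 46060 = \left(3 + 2 \frac{9 \left(11 - 3\right)}{-1 - 4}\right) - 46060 = \left(3 + 2 \cdot 9 \frac{1}{-5} \cdot 8\right) - 46060 = \left(3 + 2 \cdot 9 \left(- \frac{1}{5}\right) 8\right) - 46060 = \left(3 + 2 \left(- \frac{72}{5}\right)\right) - 46060 = \left(3 - \frac{144}{5}\right) - 46060 = - \frac{129}{5} - 46060 = - \frac{230429}{5}$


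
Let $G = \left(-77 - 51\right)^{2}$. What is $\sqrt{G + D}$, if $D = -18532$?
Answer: $2 i \sqrt{537} \approx 46.346 i$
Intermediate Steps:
$G = 16384$ ($G = \left(-128\right)^{2} = 16384$)
$\sqrt{G + D} = \sqrt{16384 - 18532} = \sqrt{-2148} = 2 i \sqrt{537}$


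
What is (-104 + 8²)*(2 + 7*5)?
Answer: -1480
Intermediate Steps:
(-104 + 8²)*(2 + 7*5) = (-104 + 64)*(2 + 35) = -40*37 = -1480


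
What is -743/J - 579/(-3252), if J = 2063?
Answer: -407253/2236292 ≈ -0.18211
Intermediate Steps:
-743/J - 579/(-3252) = -743/2063 - 579/(-3252) = -743*1/2063 - 579*(-1/3252) = -743/2063 + 193/1084 = -407253/2236292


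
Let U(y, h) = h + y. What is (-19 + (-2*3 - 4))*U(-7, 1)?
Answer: 174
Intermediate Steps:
(-19 + (-2*3 - 4))*U(-7, 1) = (-19 + (-2*3 - 4))*(1 - 7) = (-19 + (-6 - 4))*(-6) = (-19 - 10)*(-6) = -29*(-6) = 174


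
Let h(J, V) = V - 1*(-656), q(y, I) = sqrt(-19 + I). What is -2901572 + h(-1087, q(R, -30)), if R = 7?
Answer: -2900916 + 7*I ≈ -2.9009e+6 + 7.0*I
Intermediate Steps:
h(J, V) = 656 + V (h(J, V) = V + 656 = 656 + V)
-2901572 + h(-1087, q(R, -30)) = -2901572 + (656 + sqrt(-19 - 30)) = -2901572 + (656 + sqrt(-49)) = -2901572 + (656 + 7*I) = -2900916 + 7*I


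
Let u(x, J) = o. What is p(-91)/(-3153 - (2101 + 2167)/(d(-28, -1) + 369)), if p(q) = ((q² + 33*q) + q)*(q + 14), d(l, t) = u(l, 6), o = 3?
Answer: 37144107/294296 ≈ 126.21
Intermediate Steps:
u(x, J) = 3
d(l, t) = 3
p(q) = (14 + q)*(q² + 34*q) (p(q) = (q² + 34*q)*(14 + q) = (14 + q)*(q² + 34*q))
p(-91)/(-3153 - (2101 + 2167)/(d(-28, -1) + 369)) = (-91*(476 + (-91)² + 48*(-91)))/(-3153 - (2101 + 2167)/(3 + 369)) = (-91*(476 + 8281 - 4368))/(-3153 - 4268/372) = (-91*4389)/(-3153 - 4268/372) = -399399/(-3153 - 1*1067/93) = -399399/(-3153 - 1067/93) = -399399/(-294296/93) = -399399*(-93/294296) = 37144107/294296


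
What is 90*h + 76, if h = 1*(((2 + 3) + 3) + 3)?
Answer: 1066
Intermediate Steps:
h = 11 (h = 1*((5 + 3) + 3) = 1*(8 + 3) = 1*11 = 11)
90*h + 76 = 90*11 + 76 = 990 + 76 = 1066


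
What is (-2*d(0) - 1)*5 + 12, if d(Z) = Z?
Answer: 7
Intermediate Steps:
(-2*d(0) - 1)*5 + 12 = (-2*0 - 1)*5 + 12 = (0 - 1)*5 + 12 = -1*5 + 12 = -5 + 12 = 7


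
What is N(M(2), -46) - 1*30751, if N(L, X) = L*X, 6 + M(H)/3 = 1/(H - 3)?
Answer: -29785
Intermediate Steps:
M(H) = -18 + 3/(-3 + H) (M(H) = -18 + 3/(H - 3) = -18 + 3/(-3 + H))
N(M(2), -46) - 1*30751 = (3*(19 - 6*2)/(-3 + 2))*(-46) - 1*30751 = (3*(19 - 12)/(-1))*(-46) - 30751 = (3*(-1)*7)*(-46) - 30751 = -21*(-46) - 30751 = 966 - 30751 = -29785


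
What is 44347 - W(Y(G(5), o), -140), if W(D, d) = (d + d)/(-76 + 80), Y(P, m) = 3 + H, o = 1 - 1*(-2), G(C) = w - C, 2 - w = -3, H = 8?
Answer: 44417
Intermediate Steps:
w = 5 (w = 2 - 1*(-3) = 2 + 3 = 5)
G(C) = 5 - C
o = 3 (o = 1 + 2 = 3)
Y(P, m) = 11 (Y(P, m) = 3 + 8 = 11)
W(D, d) = d/2 (W(D, d) = (2*d)/4 = (2*d)*(¼) = d/2)
44347 - W(Y(G(5), o), -140) = 44347 - (-140)/2 = 44347 - 1*(-70) = 44347 + 70 = 44417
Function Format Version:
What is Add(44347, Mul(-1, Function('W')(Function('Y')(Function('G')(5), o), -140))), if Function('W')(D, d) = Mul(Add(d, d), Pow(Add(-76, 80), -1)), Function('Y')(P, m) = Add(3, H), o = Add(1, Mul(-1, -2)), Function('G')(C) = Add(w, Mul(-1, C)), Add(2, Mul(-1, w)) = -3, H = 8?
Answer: 44417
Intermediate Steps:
w = 5 (w = Add(2, Mul(-1, -3)) = Add(2, 3) = 5)
Function('G')(C) = Add(5, Mul(-1, C))
o = 3 (o = Add(1, 2) = 3)
Function('Y')(P, m) = 11 (Function('Y')(P, m) = Add(3, 8) = 11)
Function('W')(D, d) = Mul(Rational(1, 2), d) (Function('W')(D, d) = Mul(Mul(2, d), Pow(4, -1)) = Mul(Mul(2, d), Rational(1, 4)) = Mul(Rational(1, 2), d))
Add(44347, Mul(-1, Function('W')(Function('Y')(Function('G')(5), o), -140))) = Add(44347, Mul(-1, Mul(Rational(1, 2), -140))) = Add(44347, Mul(-1, -70)) = Add(44347, 70) = 44417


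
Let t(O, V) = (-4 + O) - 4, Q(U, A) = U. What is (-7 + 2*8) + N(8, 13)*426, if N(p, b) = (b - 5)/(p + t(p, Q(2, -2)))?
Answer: 435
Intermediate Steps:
t(O, V) = -8 + O
N(p, b) = (-5 + b)/(-8 + 2*p) (N(p, b) = (b - 5)/(p + (-8 + p)) = (-5 + b)/(-8 + 2*p))
(-7 + 2*8) + N(8, 13)*426 = (-7 + 2*8) + ((-5 + 13)/(2*(-4 + 8)))*426 = (-7 + 16) + ((1/2)*8/4)*426 = 9 + ((1/2)*(1/4)*8)*426 = 9 + 1*426 = 9 + 426 = 435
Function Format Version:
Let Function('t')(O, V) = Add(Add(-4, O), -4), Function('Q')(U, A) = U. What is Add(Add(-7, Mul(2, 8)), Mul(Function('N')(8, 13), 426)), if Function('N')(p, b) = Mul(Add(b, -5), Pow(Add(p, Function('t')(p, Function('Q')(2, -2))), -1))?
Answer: 435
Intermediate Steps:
Function('t')(O, V) = Add(-8, O)
Function('N')(p, b) = Mul(Pow(Add(-8, Mul(2, p)), -1), Add(-5, b)) (Function('N')(p, b) = Mul(Add(b, -5), Pow(Add(p, Add(-8, p)), -1)) = Mul(Add(-5, b), Pow(Add(-8, Mul(2, p)), -1)) = Mul(Pow(Add(-8, Mul(2, p)), -1), Add(-5, b)))
Add(Add(-7, Mul(2, 8)), Mul(Function('N')(8, 13), 426)) = Add(Add(-7, Mul(2, 8)), Mul(Mul(Rational(1, 2), Pow(Add(-4, 8), -1), Add(-5, 13)), 426)) = Add(Add(-7, 16), Mul(Mul(Rational(1, 2), Pow(4, -1), 8), 426)) = Add(9, Mul(Mul(Rational(1, 2), Rational(1, 4), 8), 426)) = Add(9, Mul(1, 426)) = Add(9, 426) = 435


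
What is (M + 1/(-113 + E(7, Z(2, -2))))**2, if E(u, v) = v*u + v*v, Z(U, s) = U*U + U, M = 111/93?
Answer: 1597696/1177225 ≈ 1.3572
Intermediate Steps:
M = 37/31 (M = 111*(1/93) = 37/31 ≈ 1.1935)
Z(U, s) = U + U**2 (Z(U, s) = U**2 + U = U + U**2)
E(u, v) = v**2 + u*v (E(u, v) = u*v + v**2 = v**2 + u*v)
(M + 1/(-113 + E(7, Z(2, -2))))**2 = (37/31 + 1/(-113 + (2*(1 + 2))*(7 + 2*(1 + 2))))**2 = (37/31 + 1/(-113 + (2*3)*(7 + 2*3)))**2 = (37/31 + 1/(-113 + 6*(7 + 6)))**2 = (37/31 + 1/(-113 + 6*13))**2 = (37/31 + 1/(-113 + 78))**2 = (37/31 + 1/(-35))**2 = (37/31 - 1/35)**2 = (1264/1085)**2 = 1597696/1177225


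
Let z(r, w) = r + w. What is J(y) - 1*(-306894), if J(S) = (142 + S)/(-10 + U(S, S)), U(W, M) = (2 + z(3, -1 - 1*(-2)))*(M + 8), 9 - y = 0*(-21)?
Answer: 28234399/92 ≈ 3.0690e+5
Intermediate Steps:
y = 9 (y = 9 - 0*(-21) = 9 - 1*0 = 9 + 0 = 9)
U(W, M) = 48 + 6*M (U(W, M) = (2 + (3 + (-1 - 1*(-2))))*(M + 8) = (2 + (3 + (-1 + 2)))*(8 + M) = (2 + (3 + 1))*(8 + M) = (2 + 4)*(8 + M) = 6*(8 + M) = 48 + 6*M)
J(S) = (142 + S)/(38 + 6*S) (J(S) = (142 + S)/(-10 + (48 + 6*S)) = (142 + S)/(38 + 6*S))
J(y) - 1*(-306894) = (142 + 9)/(2*(19 + 3*9)) - 1*(-306894) = (½)*151/(19 + 27) + 306894 = (½)*151/46 + 306894 = (½)*(1/46)*151 + 306894 = 151/92 + 306894 = 28234399/92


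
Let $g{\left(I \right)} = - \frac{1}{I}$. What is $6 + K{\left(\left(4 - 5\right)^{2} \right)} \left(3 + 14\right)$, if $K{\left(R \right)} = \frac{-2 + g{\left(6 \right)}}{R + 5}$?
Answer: $- \frac{5}{36} \approx -0.13889$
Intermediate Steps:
$K{\left(R \right)} = - \frac{13}{6 \left(5 + R\right)}$ ($K{\left(R \right)} = \frac{-2 - \frac{1}{6}}{R + 5} = \frac{-2 - \frac{1}{6}}{5 + R} = - \frac{13}{6 \left(5 + R\right)}$)
$6 + K{\left(\left(4 - 5\right)^{2} \right)} \left(3 + 14\right) = 6 + - \frac{13}{30 + 6 \left(4 - 5\right)^{2}} \left(3 + 14\right) = 6 + - \frac{13}{30 + 6 \left(-1\right)^{2}} \cdot 17 = 6 + - \frac{13}{30 + 6 \cdot 1} \cdot 17 = 6 + - \frac{13}{30 + 6} \cdot 17 = 6 + - \frac{13}{36} \cdot 17 = 6 + \left(-13\right) \frac{1}{36} \cdot 17 = 6 - \frac{221}{36} = - \frac{5}{36}$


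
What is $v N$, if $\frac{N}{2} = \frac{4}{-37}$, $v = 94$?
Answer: $- \frac{752}{37} \approx -20.324$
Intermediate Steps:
$N = - \frac{8}{37}$ ($N = 2 \frac{4}{-37} = 2 \cdot 4 \left(- \frac{1}{37}\right) = 2 \left(- \frac{4}{37}\right) = - \frac{8}{37} \approx -0.21622$)
$v N = 94 \left(- \frac{8}{37}\right) = - \frac{752}{37}$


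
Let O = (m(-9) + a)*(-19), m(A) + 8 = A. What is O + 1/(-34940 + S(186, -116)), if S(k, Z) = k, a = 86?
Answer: -45562495/34754 ≈ -1311.0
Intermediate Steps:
m(A) = -8 + A
O = -1311 (O = ((-8 - 9) + 86)*(-19) = (-17 + 86)*(-19) = 69*(-19) = -1311)
O + 1/(-34940 + S(186, -116)) = -1311 + 1/(-34940 + 186) = -1311 + 1/(-34754) = -1311 - 1/34754 = -45562495/34754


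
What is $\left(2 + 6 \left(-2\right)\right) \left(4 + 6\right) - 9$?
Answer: $-109$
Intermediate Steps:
$\left(2 + 6 \left(-2\right)\right) \left(4 + 6\right) - 9 = \left(2 - 12\right) 10 - 9 = \left(-10\right) 10 - 9 = -100 - 9 = -109$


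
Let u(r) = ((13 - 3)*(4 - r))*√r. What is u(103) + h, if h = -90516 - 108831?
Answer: -199347 - 990*√103 ≈ -2.0939e+5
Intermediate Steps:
h = -199347
u(r) = √r*(40 - 10*r) (u(r) = (10*(4 - r))*√r = (40 - 10*r)*√r = √r*(40 - 10*r))
u(103) + h = 10*√103*(4 - 1*103) - 199347 = 10*√103*(4 - 103) - 199347 = 10*√103*(-99) - 199347 = -990*√103 - 199347 = -199347 - 990*√103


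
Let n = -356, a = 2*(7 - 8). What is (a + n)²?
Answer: 128164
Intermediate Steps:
a = -2 (a = 2*(-1) = -2)
(a + n)² = (-2 - 356)² = (-358)² = 128164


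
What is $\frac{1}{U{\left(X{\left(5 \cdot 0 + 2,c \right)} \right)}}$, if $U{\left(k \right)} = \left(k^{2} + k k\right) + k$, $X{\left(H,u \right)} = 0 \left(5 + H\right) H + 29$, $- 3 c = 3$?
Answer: $\frac{1}{1711} \approx 0.00058445$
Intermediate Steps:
$c = -1$ ($c = \left(- \frac{1}{3}\right) 3 = -1$)
$X{\left(H,u \right)} = 29$ ($X{\left(H,u \right)} = 0 H + 29 = 0 + 29 = 29$)
$U{\left(k \right)} = k + 2 k^{2}$ ($U{\left(k \right)} = \left(k^{2} + k^{2}\right) + k = 2 k^{2} + k = k + 2 k^{2}$)
$\frac{1}{U{\left(X{\left(5 \cdot 0 + 2,c \right)} \right)}} = \frac{1}{29 \left(1 + 2 \cdot 29\right)} = \frac{1}{29 \left(1 + 58\right)} = \frac{1}{29 \cdot 59} = \frac{1}{1711}$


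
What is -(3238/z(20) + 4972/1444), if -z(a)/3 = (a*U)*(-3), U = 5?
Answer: -1143809/162450 ≈ -7.0410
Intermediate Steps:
z(a) = 45*a (z(a) = -3*a*5*(-3) = -3*5*a*(-3) = -(-45)*a = 45*a)
-(3238/z(20) + 4972/1444) = -(3238/((45*20)) + 4972/1444) = -(3238/900 + 4972*(1/1444)) = -(3238*(1/900) + 1243/361) = -(1619/450 + 1243/361) = -1*1143809/162450 = -1143809/162450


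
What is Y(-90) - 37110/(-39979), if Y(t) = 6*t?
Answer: -21551550/39979 ≈ -539.07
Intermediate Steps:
Y(-90) - 37110/(-39979) = 6*(-90) - 37110/(-39979) = -540 - 37110*(-1/39979) = -540 + 37110/39979 = -21551550/39979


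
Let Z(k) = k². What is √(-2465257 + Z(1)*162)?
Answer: I*√2465095 ≈ 1570.1*I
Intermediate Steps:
√(-2465257 + Z(1)*162) = √(-2465257 + 1²*162) = √(-2465257 + 1*162) = √(-2465257 + 162) = √(-2465095) = I*√2465095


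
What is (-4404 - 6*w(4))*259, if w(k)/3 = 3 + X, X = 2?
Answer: -1163946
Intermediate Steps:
w(k) = 15 (w(k) = 3*(3 + 2) = 3*5 = 15)
(-4404 - 6*w(4))*259 = (-4404 - 6*15)*259 = (-4404 - 90)*259 = -4494*259 = -1163946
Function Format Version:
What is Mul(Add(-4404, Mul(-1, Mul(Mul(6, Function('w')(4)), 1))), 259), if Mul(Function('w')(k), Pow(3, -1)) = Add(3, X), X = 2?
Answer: -1163946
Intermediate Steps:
Function('w')(k) = 15 (Function('w')(k) = Mul(3, Add(3, 2)) = Mul(3, 5) = 15)
Mul(Add(-4404, Mul(-1, Mul(Mul(6, Function('w')(4)), 1))), 259) = Mul(Add(-4404, Mul(-1, Mul(Mul(6, 15), 1))), 259) = Mul(Add(-4404, Mul(-1, Mul(90, 1))), 259) = Mul(Add(-4404, Mul(-1, 90)), 259) = Mul(Add(-4404, -90), 259) = Mul(-4494, 259) = -1163946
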